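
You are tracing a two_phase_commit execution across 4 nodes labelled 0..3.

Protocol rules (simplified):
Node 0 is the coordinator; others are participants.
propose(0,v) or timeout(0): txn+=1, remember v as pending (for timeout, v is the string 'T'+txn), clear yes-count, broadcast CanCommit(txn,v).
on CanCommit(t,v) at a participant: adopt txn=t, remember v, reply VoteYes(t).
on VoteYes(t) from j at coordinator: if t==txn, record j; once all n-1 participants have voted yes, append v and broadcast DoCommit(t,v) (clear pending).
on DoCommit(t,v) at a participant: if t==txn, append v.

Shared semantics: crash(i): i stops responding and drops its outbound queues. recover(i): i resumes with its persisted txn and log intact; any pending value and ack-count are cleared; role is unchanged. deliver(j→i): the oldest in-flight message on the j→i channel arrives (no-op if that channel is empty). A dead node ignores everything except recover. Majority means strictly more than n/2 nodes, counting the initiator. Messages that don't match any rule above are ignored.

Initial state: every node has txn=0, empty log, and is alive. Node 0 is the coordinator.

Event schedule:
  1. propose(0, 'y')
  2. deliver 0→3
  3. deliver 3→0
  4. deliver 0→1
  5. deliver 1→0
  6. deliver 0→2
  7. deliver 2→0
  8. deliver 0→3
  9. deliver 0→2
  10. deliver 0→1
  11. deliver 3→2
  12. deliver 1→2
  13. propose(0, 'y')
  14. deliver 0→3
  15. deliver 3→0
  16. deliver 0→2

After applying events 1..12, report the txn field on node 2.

1

step 1 propose(0,'y'): 0={coor,t=1,log=-}
step 2 deliver 0→3: 3={part,t=1,log=-}
step 3 deliver 3→0: —
step 4 deliver 0→1: 1={part,t=1,log=-}
step 5 deliver 1→0: —
step 6 deliver 0→2: 2={part,t=1,log=-}
step 7 deliver 2→0: 0={coor,t=1,log=y}
step 8 deliver 0→3: 3={part,t=1,log=y}
step 9 deliver 0→2: 2={part,t=1,log=y}
step 10 deliver 0→1: 1={part,t=1,log=y}
step 11 deliver 3→2: —
step 12 deliver 1→2: —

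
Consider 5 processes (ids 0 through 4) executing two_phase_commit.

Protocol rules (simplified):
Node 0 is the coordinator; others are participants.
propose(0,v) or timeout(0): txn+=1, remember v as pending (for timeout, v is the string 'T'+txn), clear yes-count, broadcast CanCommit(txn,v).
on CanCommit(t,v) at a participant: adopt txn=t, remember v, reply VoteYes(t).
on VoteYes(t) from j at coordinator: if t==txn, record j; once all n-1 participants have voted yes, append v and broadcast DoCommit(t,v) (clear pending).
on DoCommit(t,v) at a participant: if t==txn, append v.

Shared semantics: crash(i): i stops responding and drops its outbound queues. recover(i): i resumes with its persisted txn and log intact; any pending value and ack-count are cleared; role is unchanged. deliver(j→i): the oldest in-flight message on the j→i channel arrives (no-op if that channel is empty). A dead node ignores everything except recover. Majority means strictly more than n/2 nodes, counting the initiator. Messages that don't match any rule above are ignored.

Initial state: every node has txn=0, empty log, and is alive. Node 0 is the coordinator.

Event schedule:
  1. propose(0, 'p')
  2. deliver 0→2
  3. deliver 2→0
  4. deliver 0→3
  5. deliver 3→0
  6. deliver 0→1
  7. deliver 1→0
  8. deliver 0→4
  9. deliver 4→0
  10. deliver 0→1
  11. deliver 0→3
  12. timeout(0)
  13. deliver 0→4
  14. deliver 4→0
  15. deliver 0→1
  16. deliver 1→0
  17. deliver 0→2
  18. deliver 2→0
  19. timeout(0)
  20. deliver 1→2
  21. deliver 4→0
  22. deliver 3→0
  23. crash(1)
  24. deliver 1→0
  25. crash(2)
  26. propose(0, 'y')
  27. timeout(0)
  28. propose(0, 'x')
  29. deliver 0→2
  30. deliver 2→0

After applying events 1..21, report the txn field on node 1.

[1] propose(0,'p') → N0(coor t1 [-])
[2] deliver 0→2 → N2(part t1 [-])
[3] deliver 2→0 → ∅
[4] deliver 0→3 → N3(part t1 [-])
[5] deliver 3→0 → ∅
[6] deliver 0→1 → N1(part t1 [-])
[7] deliver 1→0 → ∅
[8] deliver 0→4 → N4(part t1 [-])
[9] deliver 4→0 → N0(coor t1 [p])
[10] deliver 0→1 → N1(part t1 [p])
[11] deliver 0→3 → N3(part t1 [p])
[12] timeout(0) → N0(coor t2 [p])
[13] deliver 0→4 → N4(part t1 [p])
[14] deliver 4→0 → ∅
[15] deliver 0→1 → N1(part t2 [p])
[16] deliver 1→0 → ∅
[17] deliver 0→2 → N2(part t1 [p])
[18] deliver 2→0 → ∅
[19] timeout(0) → N0(coor t3 [p])
[20] deliver 1→2 → ∅
[21] deliver 4→0 → ∅

2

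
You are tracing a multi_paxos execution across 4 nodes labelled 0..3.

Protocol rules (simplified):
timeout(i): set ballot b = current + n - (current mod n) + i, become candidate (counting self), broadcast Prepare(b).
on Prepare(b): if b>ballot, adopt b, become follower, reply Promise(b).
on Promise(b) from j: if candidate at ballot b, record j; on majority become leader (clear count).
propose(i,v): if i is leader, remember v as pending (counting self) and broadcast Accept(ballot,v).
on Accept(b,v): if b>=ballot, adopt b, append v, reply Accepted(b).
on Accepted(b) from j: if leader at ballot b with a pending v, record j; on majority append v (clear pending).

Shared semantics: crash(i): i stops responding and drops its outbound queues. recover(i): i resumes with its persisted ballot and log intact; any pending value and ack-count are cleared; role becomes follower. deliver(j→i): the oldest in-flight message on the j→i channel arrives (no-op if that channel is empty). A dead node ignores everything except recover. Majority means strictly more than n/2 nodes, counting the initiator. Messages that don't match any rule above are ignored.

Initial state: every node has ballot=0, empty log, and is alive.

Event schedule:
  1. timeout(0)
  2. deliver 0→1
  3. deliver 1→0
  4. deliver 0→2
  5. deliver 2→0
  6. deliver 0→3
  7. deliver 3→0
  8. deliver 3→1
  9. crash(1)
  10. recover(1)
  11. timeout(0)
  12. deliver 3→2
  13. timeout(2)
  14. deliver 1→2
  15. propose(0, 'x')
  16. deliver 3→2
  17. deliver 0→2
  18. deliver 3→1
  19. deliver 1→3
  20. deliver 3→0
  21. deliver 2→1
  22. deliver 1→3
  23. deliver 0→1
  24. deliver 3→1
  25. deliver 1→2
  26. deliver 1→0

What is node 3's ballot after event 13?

step 1 timeout(0): 0={cand,b=4,log=-}
step 2 deliver 0→1: 1={foll,b=4,log=-}
step 3 deliver 1→0: —
step 4 deliver 0→2: 2={foll,b=4,log=-}
step 5 deliver 2→0: 0={lead,b=4,log=-}
step 6 deliver 0→3: 3={foll,b=4,log=-}
step 7 deliver 3→0: —
step 8 deliver 3→1: —
step 9 crash(1): 1={✗foll,b=4,log=-}
step 10 recover(1): 1={foll,b=4,log=-}
step 11 timeout(0): 0={cand,b=8,log=-}
step 12 deliver 3→2: —
step 13 timeout(2): 2={cand,b=10,log=-}

4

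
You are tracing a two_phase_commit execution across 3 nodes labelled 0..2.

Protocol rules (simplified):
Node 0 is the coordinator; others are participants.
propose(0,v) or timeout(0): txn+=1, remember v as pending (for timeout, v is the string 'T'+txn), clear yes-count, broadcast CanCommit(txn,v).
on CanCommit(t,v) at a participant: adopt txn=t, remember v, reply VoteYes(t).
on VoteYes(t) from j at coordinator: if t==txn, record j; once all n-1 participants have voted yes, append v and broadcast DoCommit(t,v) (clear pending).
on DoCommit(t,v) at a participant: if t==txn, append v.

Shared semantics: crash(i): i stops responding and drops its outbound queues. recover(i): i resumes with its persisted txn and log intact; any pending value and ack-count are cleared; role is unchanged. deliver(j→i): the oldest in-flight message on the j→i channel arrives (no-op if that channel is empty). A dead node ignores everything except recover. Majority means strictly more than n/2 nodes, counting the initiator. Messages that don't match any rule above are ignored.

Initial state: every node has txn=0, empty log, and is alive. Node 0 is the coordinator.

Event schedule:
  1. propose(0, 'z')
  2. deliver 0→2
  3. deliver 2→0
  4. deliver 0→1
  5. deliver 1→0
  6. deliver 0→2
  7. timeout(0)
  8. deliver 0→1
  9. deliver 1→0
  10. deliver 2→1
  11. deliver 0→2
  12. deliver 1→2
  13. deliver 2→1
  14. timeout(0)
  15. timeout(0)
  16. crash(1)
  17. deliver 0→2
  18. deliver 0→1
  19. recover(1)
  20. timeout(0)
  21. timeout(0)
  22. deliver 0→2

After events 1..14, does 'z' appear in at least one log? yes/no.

after 1 — propose(0,'z'): n0:coor/t1/[-]
after 2 — deliver 0→2: n2:part/t1/[-]
after 3 — deliver 2→0: ·
after 4 — deliver 0→1: n1:part/t1/[-]
after 5 — deliver 1→0: n0:coor/t1/[z]
after 6 — deliver 0→2: n2:part/t1/[z]
after 7 — timeout(0): n0:coor/t2/[z]
after 8 — deliver 0→1: n1:part/t1/[z]
after 9 — deliver 1→0: ·
after 10 — deliver 2→1: ·
after 11 — deliver 0→2: n2:part/t2/[z]
after 12 — deliver 1→2: ·
after 13 — deliver 2→1: ·
after 14 — timeout(0): n0:coor/t3/[z]

yes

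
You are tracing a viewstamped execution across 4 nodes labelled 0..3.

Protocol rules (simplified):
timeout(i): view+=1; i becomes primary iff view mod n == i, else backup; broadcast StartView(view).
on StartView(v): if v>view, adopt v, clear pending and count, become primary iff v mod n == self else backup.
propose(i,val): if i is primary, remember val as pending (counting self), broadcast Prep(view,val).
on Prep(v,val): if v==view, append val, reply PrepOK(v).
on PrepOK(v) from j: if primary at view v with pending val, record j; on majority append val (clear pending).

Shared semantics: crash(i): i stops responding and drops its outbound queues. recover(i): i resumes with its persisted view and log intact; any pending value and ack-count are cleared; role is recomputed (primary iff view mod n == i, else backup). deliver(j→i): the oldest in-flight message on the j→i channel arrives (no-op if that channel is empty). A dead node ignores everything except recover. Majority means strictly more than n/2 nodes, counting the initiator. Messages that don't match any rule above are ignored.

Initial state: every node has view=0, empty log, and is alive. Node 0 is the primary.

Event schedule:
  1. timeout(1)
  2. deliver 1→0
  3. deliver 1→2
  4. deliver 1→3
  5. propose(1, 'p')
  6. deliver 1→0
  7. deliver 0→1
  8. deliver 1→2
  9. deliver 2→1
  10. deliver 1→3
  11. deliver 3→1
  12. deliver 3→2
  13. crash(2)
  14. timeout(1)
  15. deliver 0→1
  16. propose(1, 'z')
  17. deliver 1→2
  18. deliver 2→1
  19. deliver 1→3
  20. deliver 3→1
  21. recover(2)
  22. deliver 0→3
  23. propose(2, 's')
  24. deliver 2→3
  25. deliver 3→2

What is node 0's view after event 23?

after 1 — timeout(1): n1:prim/v1/[-]
after 2 — deliver 1→0: n0:back/v1/[-]
after 3 — deliver 1→2: n2:back/v1/[-]
after 4 — deliver 1→3: n3:back/v1/[-]
after 5 — propose(1,'p'): ·
after 6 — deliver 1→0: n0:back/v1/[p]
after 7 — deliver 0→1: ·
after 8 — deliver 1→2: n2:back/v1/[p]
after 9 — deliver 2→1: n1:prim/v1/[p]
after 10 — deliver 1→3: n3:back/v1/[p]
after 11 — deliver 3→1: ·
after 12 — deliver 3→2: ·
after 13 — crash(2): n2:✗back/v1/[p]
after 14 — timeout(1): n1:back/v2/[p]
after 15 — deliver 0→1: ·
after 16 — propose(1,'z'): ·
after 17 — deliver 1→2: ·
after 18 — deliver 2→1: ·
after 19 — deliver 1→3: n3:back/v2/[p]
after 20 — deliver 3→1: ·
after 21 — recover(2): n2:back/v1/[p]
after 22 — deliver 0→3: ·
after 23 — propose(2,'s'): ·

1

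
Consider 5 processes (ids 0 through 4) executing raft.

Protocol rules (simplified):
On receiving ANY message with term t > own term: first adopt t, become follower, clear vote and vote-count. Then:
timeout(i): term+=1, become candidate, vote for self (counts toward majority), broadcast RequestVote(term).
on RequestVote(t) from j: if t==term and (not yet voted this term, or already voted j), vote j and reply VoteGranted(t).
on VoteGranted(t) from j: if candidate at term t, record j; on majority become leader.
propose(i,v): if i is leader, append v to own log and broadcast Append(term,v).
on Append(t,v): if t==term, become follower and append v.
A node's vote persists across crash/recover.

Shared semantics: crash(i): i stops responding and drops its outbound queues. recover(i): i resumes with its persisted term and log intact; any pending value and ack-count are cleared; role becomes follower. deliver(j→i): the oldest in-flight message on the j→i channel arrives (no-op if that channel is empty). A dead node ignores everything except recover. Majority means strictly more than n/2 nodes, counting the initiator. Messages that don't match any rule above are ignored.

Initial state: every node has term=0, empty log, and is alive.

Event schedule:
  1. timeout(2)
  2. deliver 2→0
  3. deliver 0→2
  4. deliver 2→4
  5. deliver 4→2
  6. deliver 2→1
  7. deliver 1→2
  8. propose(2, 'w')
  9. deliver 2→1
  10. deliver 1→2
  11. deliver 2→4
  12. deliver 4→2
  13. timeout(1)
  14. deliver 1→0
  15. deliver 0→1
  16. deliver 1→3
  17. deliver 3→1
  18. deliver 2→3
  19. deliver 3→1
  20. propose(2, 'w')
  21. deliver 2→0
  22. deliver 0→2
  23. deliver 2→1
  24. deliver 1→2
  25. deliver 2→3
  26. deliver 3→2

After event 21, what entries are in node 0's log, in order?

empty

after 1 — timeout(2): n2:cand/t1/[-]
after 2 — deliver 2→0: n0:foll/t1/[-]
after 3 — deliver 0→2: ·
after 4 — deliver 2→4: n4:foll/t1/[-]
after 5 — deliver 4→2: n2:lead/t1/[-]
after 6 — deliver 2→1: n1:foll/t1/[-]
after 7 — deliver 1→2: ·
after 8 — propose(2,'w'): n2:lead/t1/[w]
after 9 — deliver 2→1: n1:foll/t1/[w]
after 10 — deliver 1→2: ·
after 11 — deliver 2→4: n4:foll/t1/[w]
after 12 — deliver 4→2: ·
after 13 — timeout(1): n1:cand/t2/[w]
after 14 — deliver 1→0: n0:foll/t2/[-]
after 15 — deliver 0→1: ·
after 16 — deliver 1→3: n3:foll/t2/[-]
after 17 — deliver 3→1: n1:lead/t2/[w]
after 18 — deliver 2→3: ·
after 19 — deliver 3→1: ·
after 20 — propose(2,'w'): n2:lead/t1/[w,w]
after 21 — deliver 2→0: ·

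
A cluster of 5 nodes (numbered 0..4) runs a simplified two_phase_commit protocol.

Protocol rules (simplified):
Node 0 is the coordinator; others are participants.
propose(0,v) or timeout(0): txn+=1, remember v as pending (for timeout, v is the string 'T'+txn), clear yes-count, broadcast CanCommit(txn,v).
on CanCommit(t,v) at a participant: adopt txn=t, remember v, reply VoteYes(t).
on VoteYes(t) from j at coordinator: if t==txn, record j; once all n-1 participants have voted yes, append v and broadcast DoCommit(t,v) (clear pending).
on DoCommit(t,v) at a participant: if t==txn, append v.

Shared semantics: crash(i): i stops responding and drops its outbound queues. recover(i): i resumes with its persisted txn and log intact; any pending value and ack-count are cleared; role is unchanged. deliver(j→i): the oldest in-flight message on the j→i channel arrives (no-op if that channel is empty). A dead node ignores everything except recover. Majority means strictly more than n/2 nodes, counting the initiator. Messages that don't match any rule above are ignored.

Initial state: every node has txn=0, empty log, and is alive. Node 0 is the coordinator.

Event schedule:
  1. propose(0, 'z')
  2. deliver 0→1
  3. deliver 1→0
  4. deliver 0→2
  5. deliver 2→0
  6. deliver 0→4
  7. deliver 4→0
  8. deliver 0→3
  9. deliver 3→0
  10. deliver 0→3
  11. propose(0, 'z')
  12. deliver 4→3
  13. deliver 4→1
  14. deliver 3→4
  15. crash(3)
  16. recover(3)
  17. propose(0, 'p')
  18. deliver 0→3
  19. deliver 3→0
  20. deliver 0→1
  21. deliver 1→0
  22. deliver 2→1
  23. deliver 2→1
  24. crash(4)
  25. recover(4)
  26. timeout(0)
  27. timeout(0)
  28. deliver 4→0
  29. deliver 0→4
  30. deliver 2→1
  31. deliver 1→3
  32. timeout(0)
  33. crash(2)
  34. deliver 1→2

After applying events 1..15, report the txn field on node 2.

after 1 — propose(0,'z'): n0:coor/t1/[-]
after 2 — deliver 0→1: n1:part/t1/[-]
after 3 — deliver 1→0: ·
after 4 — deliver 0→2: n2:part/t1/[-]
after 5 — deliver 2→0: ·
after 6 — deliver 0→4: n4:part/t1/[-]
after 7 — deliver 4→0: ·
after 8 — deliver 0→3: n3:part/t1/[-]
after 9 — deliver 3→0: n0:coor/t1/[z]
after 10 — deliver 0→3: n3:part/t1/[z]
after 11 — propose(0,'z'): n0:coor/t2/[z]
after 12 — deliver 4→3: ·
after 13 — deliver 4→1: ·
after 14 — deliver 3→4: ·
after 15 — crash(3): n3:✗part/t1/[z]

1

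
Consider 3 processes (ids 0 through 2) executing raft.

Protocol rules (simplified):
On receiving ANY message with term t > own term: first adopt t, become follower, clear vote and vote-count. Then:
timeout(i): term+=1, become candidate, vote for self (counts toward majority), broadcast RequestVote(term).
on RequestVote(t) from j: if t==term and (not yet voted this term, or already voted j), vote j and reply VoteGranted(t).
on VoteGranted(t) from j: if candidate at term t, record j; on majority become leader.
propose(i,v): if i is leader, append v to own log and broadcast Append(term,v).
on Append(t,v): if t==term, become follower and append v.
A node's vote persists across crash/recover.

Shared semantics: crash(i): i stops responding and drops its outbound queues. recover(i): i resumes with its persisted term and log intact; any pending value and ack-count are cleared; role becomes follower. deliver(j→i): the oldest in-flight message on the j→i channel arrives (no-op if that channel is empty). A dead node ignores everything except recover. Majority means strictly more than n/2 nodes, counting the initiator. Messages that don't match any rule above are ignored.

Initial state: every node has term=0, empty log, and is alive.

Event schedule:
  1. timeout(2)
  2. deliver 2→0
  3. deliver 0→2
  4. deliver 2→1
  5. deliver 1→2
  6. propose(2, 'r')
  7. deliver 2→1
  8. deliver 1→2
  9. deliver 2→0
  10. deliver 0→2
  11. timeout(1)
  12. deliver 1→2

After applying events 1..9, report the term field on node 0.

1. timeout(2):  <2:cand t1 ->
2. deliver 2→0:  <0:foll t1 ->
3. deliver 0→2:  <2:lead t1 ->
4. deliver 2→1:  <1:foll t1 ->
5. deliver 1→2:  nop
6. propose(2,'r'):  <2:lead t1 r>
7. deliver 2→1:  <1:foll t1 r>
8. deliver 1→2:  nop
9. deliver 2→0:  <0:foll t1 r>

1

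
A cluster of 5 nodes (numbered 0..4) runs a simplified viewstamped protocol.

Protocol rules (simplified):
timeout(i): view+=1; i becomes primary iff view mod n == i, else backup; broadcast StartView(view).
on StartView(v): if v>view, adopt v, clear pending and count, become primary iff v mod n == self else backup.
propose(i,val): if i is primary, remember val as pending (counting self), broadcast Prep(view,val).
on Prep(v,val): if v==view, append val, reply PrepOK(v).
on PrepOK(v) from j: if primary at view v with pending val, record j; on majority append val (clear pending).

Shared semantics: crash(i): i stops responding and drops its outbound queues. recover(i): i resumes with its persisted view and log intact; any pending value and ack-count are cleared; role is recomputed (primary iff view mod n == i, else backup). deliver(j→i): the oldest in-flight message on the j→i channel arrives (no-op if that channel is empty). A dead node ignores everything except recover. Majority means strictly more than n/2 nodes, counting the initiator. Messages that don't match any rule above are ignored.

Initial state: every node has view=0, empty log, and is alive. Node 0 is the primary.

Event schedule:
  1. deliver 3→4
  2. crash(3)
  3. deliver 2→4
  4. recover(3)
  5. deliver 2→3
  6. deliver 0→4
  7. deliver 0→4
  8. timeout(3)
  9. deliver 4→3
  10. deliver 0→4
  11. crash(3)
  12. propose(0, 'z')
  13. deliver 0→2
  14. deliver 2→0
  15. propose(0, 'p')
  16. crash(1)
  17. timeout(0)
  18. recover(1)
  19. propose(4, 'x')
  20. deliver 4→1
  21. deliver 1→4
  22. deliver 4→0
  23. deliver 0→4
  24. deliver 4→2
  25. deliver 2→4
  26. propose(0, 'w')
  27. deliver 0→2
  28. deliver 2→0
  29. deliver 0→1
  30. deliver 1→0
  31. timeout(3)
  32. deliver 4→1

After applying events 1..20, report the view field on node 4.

0

1. deliver 3→4:  nop
2. crash(3):  <3:✗back v0 ->
3. deliver 2→4:  nop
4. recover(3):  <3:back v0 ->
5. deliver 2→3:  nop
6. deliver 0→4:  nop
7. deliver 0→4:  nop
8. timeout(3):  <3:back v1 ->
9. deliver 4→3:  nop
10. deliver 0→4:  nop
11. crash(3):  <3:✗back v1 ->
12. propose(0,'z'):  nop
13. deliver 0→2:  <2:back v0 z>
14. deliver 2→0:  nop
15. propose(0,'p'):  nop
16. crash(1):  <1:✗back v0 ->
17. timeout(0):  <0:back v1 ->
18. recover(1):  <1:back v0 ->
19. propose(4,'x'):  nop
20. deliver 4→1:  nop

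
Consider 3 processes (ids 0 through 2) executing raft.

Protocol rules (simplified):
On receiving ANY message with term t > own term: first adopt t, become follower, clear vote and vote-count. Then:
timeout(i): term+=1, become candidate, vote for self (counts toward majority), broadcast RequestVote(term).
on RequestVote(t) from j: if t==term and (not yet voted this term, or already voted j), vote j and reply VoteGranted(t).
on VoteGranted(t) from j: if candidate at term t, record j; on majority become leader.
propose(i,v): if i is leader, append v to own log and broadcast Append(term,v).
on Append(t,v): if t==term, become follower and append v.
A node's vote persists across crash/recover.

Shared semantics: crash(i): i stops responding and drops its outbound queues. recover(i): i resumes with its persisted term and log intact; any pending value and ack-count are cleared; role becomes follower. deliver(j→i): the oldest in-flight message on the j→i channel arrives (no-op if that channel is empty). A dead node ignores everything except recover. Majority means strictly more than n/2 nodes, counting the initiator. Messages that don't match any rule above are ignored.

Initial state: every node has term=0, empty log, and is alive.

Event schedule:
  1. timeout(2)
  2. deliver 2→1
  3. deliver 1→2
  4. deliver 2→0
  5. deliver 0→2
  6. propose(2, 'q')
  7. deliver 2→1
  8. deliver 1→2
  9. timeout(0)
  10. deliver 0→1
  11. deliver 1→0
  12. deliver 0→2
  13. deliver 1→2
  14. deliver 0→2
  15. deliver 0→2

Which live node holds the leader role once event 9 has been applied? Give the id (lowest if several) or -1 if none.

1. timeout(2):  <2:cand t1 ->
2. deliver 2→1:  <1:foll t1 ->
3. deliver 1→2:  <2:lead t1 ->
4. deliver 2→0:  <0:foll t1 ->
5. deliver 0→2:  nop
6. propose(2,'q'):  <2:lead t1 q>
7. deliver 2→1:  <1:foll t1 q>
8. deliver 1→2:  nop
9. timeout(0):  <0:cand t2 ->

2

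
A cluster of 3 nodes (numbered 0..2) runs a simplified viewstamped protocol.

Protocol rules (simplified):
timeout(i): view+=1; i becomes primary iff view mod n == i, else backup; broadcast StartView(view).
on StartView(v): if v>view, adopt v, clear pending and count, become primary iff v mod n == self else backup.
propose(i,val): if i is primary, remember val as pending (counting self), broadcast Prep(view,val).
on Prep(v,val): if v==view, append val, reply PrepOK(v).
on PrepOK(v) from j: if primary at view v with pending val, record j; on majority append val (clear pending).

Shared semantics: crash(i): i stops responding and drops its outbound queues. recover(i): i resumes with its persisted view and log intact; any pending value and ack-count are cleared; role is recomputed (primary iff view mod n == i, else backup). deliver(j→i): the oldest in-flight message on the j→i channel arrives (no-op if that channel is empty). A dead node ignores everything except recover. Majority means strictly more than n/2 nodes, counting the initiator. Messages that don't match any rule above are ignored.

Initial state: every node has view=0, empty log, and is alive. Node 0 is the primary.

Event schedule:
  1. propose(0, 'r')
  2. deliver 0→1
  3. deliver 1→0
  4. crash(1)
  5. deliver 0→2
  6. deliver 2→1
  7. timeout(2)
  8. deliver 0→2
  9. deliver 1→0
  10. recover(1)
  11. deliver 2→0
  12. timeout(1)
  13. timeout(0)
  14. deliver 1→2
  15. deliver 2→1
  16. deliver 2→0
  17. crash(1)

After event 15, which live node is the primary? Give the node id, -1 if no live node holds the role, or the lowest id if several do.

e1 propose(0,'r'): ·
e2 deliver 0→1: 1[back,v=0,r]
e3 deliver 1→0: 0[prim,v=0,r]
e4 crash(1): 1[✗back,v=0,r]
e5 deliver 0→2: 2[back,v=0,r]
e6 deliver 2→1: ·
e7 timeout(2): 2[back,v=1,r]
e8 deliver 0→2: ·
e9 deliver 1→0: ·
e10 recover(1): 1[back,v=0,r]
e11 deliver 2→0: ·
e12 timeout(1): 1[prim,v=1,r]
e13 timeout(0): 0[back,v=1,r]
e14 deliver 1→2: ·
e15 deliver 2→1: ·

1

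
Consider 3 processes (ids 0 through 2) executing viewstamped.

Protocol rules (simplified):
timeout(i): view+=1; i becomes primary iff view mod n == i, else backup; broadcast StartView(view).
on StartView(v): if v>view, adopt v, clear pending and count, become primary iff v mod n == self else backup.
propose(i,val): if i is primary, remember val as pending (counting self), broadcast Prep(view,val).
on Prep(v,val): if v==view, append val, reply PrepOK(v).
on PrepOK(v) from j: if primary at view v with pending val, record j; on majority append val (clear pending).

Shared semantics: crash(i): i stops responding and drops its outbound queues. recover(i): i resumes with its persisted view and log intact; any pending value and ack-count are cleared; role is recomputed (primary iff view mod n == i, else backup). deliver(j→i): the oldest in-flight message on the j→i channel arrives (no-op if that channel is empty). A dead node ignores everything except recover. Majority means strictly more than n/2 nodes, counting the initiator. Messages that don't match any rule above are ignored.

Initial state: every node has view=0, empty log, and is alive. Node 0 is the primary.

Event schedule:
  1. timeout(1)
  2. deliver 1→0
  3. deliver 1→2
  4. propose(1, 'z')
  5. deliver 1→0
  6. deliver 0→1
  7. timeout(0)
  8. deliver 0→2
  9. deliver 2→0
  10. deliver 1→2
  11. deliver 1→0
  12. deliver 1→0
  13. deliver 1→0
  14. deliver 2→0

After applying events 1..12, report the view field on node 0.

after 1 — timeout(1): n1:prim/v1/[-]
after 2 — deliver 1→0: n0:back/v1/[-]
after 3 — deliver 1→2: n2:back/v1/[-]
after 4 — propose(1,'z'): ·
after 5 — deliver 1→0: n0:back/v1/[z]
after 6 — deliver 0→1: n1:prim/v1/[z]
after 7 — timeout(0): n0:back/v2/[z]
after 8 — deliver 0→2: n2:prim/v2/[-]
after 9 — deliver 2→0: ·
after 10 — deliver 1→2: ·
after 11 — deliver 1→0: ·
after 12 — deliver 1→0: ·

2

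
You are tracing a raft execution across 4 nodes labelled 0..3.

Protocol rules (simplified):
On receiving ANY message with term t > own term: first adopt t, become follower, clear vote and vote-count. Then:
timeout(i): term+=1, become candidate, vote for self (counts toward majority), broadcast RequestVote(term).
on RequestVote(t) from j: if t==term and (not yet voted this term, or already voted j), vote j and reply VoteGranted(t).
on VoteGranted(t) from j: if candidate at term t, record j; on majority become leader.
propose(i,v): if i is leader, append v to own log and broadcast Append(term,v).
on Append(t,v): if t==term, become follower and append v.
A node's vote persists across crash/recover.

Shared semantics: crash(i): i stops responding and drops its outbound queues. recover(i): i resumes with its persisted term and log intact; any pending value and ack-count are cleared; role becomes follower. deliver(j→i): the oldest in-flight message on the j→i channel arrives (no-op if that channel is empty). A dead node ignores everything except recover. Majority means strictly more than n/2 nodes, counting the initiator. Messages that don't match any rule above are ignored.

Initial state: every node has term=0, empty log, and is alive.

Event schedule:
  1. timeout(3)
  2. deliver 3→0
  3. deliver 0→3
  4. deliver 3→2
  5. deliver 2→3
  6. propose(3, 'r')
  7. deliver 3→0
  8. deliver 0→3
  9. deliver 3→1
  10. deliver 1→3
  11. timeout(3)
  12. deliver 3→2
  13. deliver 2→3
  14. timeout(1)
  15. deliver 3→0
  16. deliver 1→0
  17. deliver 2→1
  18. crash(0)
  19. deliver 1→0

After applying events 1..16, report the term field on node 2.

1

after 1 — timeout(3): n3:cand/t1/[-]
after 2 — deliver 3→0: n0:foll/t1/[-]
after 3 — deliver 0→3: ·
after 4 — deliver 3→2: n2:foll/t1/[-]
after 5 — deliver 2→3: n3:lead/t1/[-]
after 6 — propose(3,'r'): n3:lead/t1/[r]
after 7 — deliver 3→0: n0:foll/t1/[r]
after 8 — deliver 0→3: ·
after 9 — deliver 3→1: n1:foll/t1/[-]
after 10 — deliver 1→3: ·
after 11 — timeout(3): n3:cand/t2/[r]
after 12 — deliver 3→2: n2:foll/t1/[r]
after 13 — deliver 2→3: ·
after 14 — timeout(1): n1:cand/t2/[-]
after 15 — deliver 3→0: n0:foll/t2/[r]
after 16 — deliver 1→0: ·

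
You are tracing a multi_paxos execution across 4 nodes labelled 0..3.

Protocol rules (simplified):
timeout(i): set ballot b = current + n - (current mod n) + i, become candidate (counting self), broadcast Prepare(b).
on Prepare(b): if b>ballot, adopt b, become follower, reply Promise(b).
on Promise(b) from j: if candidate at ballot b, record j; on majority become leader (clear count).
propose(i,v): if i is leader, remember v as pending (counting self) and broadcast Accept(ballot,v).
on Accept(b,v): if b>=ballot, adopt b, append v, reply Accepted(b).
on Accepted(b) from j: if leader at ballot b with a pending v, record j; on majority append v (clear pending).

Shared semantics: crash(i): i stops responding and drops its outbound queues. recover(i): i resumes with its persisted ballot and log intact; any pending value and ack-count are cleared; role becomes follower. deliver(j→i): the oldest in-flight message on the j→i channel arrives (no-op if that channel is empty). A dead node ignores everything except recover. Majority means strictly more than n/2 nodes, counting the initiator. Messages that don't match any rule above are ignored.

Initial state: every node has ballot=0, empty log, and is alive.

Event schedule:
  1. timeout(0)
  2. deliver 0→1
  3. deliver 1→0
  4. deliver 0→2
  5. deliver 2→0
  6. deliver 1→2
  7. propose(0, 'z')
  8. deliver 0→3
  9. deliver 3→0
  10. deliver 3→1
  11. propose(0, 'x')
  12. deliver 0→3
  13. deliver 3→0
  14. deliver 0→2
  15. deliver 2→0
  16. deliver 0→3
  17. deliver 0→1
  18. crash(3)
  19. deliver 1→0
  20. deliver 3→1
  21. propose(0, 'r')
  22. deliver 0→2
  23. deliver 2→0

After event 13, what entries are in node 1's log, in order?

empty

[1] timeout(0) → N0(cand b4 [-])
[2] deliver 0→1 → N1(foll b4 [-])
[3] deliver 1→0 → ∅
[4] deliver 0→2 → N2(foll b4 [-])
[5] deliver 2→0 → N0(lead b4 [-])
[6] deliver 1→2 → ∅
[7] propose(0,'z') → ∅
[8] deliver 0→3 → N3(foll b4 [-])
[9] deliver 3→0 → ∅
[10] deliver 3→1 → ∅
[11] propose(0,'x') → ∅
[12] deliver 0→3 → N3(foll b4 [z])
[13] deliver 3→0 → ∅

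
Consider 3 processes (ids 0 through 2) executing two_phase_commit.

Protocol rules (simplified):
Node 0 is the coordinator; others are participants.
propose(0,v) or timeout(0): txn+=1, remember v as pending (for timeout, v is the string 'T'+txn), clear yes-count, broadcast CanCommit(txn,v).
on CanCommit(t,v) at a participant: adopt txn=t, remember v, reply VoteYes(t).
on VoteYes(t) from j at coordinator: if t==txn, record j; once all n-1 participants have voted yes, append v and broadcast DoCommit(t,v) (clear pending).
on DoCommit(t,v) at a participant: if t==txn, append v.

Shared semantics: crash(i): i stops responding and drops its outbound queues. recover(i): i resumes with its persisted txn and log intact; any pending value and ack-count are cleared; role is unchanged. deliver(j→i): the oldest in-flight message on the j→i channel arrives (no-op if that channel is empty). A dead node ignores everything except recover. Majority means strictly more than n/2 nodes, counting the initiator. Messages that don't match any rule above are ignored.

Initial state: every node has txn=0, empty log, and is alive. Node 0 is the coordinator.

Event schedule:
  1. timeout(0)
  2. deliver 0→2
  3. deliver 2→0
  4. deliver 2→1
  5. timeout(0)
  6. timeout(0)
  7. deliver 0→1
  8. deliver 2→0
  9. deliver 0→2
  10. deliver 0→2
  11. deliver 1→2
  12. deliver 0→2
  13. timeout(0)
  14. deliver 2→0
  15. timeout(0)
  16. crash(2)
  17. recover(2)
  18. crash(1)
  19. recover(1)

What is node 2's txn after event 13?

e1 timeout(0): 0[coor,t=1,-]
e2 deliver 0→2: 2[part,t=1,-]
e3 deliver 2→0: ·
e4 deliver 2→1: ·
e5 timeout(0): 0[coor,t=2,-]
e6 timeout(0): 0[coor,t=3,-]
e7 deliver 0→1: 1[part,t=1,-]
e8 deliver 2→0: ·
e9 deliver 0→2: 2[part,t=2,-]
e10 deliver 0→2: 2[part,t=3,-]
e11 deliver 1→2: ·
e12 deliver 0→2: ·
e13 timeout(0): 0[coor,t=4,-]

3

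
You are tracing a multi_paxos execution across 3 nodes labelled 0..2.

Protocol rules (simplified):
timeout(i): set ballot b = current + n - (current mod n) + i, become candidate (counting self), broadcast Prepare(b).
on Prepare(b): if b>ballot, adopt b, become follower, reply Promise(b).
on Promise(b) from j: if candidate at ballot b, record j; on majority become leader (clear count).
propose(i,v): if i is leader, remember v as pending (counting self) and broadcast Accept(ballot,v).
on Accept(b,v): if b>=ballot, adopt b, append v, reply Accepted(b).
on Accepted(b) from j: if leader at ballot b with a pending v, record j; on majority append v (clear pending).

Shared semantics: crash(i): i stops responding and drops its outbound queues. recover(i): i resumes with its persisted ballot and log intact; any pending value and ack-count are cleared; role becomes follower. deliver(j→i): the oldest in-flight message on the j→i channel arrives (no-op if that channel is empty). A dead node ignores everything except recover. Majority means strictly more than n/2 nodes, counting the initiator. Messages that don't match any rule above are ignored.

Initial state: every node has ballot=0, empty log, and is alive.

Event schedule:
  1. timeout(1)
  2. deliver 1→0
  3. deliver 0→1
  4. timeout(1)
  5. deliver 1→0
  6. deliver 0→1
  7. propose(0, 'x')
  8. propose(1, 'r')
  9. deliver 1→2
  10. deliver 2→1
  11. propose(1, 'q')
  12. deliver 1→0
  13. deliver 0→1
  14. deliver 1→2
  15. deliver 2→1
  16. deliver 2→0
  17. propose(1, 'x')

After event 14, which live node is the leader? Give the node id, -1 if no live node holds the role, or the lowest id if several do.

e1 timeout(1): 1[cand,b=4,-]
e2 deliver 1→0: 0[foll,b=4,-]
e3 deliver 0→1: 1[lead,b=4,-]
e4 timeout(1): 1[cand,b=7,-]
e5 deliver 1→0: 0[foll,b=7,-]
e6 deliver 0→1: 1[lead,b=7,-]
e7 propose(0,'x'): ·
e8 propose(1,'r'): ·
e9 deliver 1→2: 2[foll,b=4,-]
e10 deliver 2→1: ·
e11 propose(1,'q'): ·
e12 deliver 1→0: 0[foll,b=7,r]
e13 deliver 0→1: 1[lead,b=7,q]
e14 deliver 1→2: 2[foll,b=7,-]

1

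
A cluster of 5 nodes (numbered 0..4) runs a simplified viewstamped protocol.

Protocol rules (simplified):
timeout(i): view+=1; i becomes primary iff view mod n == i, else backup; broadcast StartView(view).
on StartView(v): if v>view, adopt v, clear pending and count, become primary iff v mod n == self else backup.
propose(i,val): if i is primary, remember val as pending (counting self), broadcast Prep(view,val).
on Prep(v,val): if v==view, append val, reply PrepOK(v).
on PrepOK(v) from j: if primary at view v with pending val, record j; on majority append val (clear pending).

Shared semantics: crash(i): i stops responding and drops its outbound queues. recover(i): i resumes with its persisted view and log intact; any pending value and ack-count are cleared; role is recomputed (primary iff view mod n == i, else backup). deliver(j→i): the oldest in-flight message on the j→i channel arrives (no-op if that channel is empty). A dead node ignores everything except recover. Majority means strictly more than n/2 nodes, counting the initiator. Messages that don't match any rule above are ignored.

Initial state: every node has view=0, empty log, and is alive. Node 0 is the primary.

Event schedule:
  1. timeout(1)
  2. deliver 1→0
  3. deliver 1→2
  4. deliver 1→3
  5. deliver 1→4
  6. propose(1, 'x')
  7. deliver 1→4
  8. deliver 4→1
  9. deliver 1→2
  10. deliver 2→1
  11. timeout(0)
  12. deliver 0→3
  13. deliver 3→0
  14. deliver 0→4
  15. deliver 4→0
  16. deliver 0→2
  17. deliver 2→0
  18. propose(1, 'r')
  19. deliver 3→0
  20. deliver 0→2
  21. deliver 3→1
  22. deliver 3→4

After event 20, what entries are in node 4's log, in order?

x

1. timeout(1):  <1:prim v1 ->
2. deliver 1→0:  <0:back v1 ->
3. deliver 1→2:  <2:back v1 ->
4. deliver 1→3:  <3:back v1 ->
5. deliver 1→4:  <4:back v1 ->
6. propose(1,'x'):  nop
7. deliver 1→4:  <4:back v1 x>
8. deliver 4→1:  nop
9. deliver 1→2:  <2:back v1 x>
10. deliver 2→1:  <1:prim v1 x>
11. timeout(0):  <0:back v2 ->
12. deliver 0→3:  <3:back v2 ->
13. deliver 3→0:  nop
14. deliver 0→4:  <4:back v2 x>
15. deliver 4→0:  nop
16. deliver 0→2:  <2:prim v2 x>
17. deliver 2→0:  nop
18. propose(1,'r'):  nop
19. deliver 3→0:  nop
20. deliver 0→2:  nop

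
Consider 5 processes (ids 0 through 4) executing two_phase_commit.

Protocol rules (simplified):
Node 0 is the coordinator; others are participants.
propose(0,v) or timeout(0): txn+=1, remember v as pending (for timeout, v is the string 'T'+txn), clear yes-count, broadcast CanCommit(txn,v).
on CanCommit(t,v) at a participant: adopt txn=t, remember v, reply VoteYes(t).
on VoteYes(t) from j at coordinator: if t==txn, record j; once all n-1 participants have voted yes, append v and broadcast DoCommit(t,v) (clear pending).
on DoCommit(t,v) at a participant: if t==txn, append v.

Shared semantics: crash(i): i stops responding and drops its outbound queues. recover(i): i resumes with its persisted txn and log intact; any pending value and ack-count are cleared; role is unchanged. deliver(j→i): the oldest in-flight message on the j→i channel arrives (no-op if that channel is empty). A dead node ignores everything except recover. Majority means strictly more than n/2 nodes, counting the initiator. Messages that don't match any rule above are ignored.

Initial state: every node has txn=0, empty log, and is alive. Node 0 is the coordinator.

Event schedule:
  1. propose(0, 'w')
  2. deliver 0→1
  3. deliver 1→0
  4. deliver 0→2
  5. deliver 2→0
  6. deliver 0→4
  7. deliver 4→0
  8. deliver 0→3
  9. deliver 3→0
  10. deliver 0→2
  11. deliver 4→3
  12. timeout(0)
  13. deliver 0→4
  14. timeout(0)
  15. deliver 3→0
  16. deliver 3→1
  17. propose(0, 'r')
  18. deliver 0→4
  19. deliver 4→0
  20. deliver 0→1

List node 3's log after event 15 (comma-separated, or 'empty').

step 1 propose(0,'w'): 0={coor,t=1,log=-}
step 2 deliver 0→1: 1={part,t=1,log=-}
step 3 deliver 1→0: —
step 4 deliver 0→2: 2={part,t=1,log=-}
step 5 deliver 2→0: —
step 6 deliver 0→4: 4={part,t=1,log=-}
step 7 deliver 4→0: —
step 8 deliver 0→3: 3={part,t=1,log=-}
step 9 deliver 3→0: 0={coor,t=1,log=w}
step 10 deliver 0→2: 2={part,t=1,log=w}
step 11 deliver 4→3: —
step 12 timeout(0): 0={coor,t=2,log=w}
step 13 deliver 0→4: 4={part,t=1,log=w}
step 14 timeout(0): 0={coor,t=3,log=w}
step 15 deliver 3→0: —

empty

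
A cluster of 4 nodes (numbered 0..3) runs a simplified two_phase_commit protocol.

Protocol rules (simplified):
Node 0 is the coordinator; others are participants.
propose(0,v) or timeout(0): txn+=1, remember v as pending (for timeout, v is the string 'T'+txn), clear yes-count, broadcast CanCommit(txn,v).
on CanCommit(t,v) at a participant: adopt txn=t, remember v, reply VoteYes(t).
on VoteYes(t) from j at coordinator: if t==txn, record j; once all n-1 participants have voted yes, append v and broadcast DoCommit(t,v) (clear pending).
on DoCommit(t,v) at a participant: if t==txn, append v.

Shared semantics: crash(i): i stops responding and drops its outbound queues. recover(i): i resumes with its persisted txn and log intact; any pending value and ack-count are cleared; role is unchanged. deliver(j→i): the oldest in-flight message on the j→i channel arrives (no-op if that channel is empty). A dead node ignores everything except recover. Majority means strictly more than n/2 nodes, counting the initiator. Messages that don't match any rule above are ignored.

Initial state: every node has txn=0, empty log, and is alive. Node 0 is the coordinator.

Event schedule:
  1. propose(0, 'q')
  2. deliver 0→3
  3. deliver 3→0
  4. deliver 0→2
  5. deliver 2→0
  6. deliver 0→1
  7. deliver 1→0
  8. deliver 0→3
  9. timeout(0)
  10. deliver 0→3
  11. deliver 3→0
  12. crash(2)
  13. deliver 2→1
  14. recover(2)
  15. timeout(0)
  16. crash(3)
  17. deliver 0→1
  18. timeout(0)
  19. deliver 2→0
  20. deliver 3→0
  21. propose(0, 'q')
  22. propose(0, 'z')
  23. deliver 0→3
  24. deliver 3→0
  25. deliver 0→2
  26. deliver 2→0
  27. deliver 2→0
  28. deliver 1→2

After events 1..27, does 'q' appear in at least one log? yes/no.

1. propose(0,'q'):  <0:coor t1 ->
2. deliver 0→3:  <3:part t1 ->
3. deliver 3→0:  nop
4. deliver 0→2:  <2:part t1 ->
5. deliver 2→0:  nop
6. deliver 0→1:  <1:part t1 ->
7. deliver 1→0:  <0:coor t1 q>
8. deliver 0→3:  <3:part t1 q>
9. timeout(0):  <0:coor t2 q>
10. deliver 0→3:  <3:part t2 q>
11. deliver 3→0:  nop
12. crash(2):  <2:✗part t1 ->
13. deliver 2→1:  nop
14. recover(2):  <2:part t1 ->
15. timeout(0):  <0:coor t3 q>
16. crash(3):  <3:✗part t2 q>
17. deliver 0→1:  <1:part t1 q>
18. timeout(0):  <0:coor t4 q>
19. deliver 2→0:  nop
20. deliver 3→0:  nop
21. propose(0,'q'):  <0:coor t5 q>
22. propose(0,'z'):  <0:coor t6 q>
23. deliver 0→3:  nop
24. deliver 3→0:  nop
25. deliver 0→2:  <2:part t1 q>
26. deliver 2→0:  nop
27. deliver 2→0:  nop

yes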